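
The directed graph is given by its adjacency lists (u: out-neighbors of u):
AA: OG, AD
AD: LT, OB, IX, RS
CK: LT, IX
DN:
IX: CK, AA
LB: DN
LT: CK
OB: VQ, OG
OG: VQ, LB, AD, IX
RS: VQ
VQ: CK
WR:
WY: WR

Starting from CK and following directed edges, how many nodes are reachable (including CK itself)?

BFS from CK visits: CK, LT, IX, AA, OG, AD, VQ, LB, OB, RS, DN
Reachable nodes: 11 of 13 total.

11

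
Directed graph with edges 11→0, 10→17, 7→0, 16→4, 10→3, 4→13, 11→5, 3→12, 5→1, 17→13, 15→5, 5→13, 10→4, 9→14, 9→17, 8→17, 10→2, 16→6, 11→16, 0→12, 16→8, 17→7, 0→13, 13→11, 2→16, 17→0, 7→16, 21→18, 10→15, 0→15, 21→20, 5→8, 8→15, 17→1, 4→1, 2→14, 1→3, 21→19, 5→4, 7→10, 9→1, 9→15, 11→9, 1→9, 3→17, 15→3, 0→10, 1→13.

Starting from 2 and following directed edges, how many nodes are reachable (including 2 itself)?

BFS from 2 visits: 2, 14, 16, 4, 6, 8, 1, 13, 15, 17, 3, 9, 11, 5, 0, 7, 12, 10
Reachable nodes: 18 of 22 total.

18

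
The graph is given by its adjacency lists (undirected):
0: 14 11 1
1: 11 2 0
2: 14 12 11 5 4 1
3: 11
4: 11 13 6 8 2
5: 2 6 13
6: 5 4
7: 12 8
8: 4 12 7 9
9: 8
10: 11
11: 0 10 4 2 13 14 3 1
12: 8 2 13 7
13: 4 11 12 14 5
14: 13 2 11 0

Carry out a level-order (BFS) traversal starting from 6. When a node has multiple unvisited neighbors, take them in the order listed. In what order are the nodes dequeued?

6, 5, 4, 2, 13, 11, 8, 14, 12, 1, 0, 10, 3, 7, 9

Visit 6; enqueue 5, 4 → queue [5, 4]
Visit 5; enqueue 2, 13 → queue [4, 2, 13]
Visit 4; enqueue 11, 8 → queue [2, 13, 11, 8]
Visit 2; enqueue 14, 12, 1 → queue [13, 11, 8, 14, 12, 1]
Visit 13 → queue [11, 8, 14, 12, 1]
Visit 11; enqueue 0, 10, 3 → queue [8, 14, 12, 1, 0, 10, 3]
Visit 8; enqueue 7, 9 → queue [14, 12, 1, 0, 10, 3, 7, 9]
Visit 14 → queue [12, 1, 0, 10, 3, 7, 9]
Visit 12 → queue [1, 0, 10, 3, 7, 9]
Visit 1 → queue [0, 10, 3, 7, 9]
Visit 0 → queue [10, 3, 7, 9]
Visit 10 → queue [3, 7, 9]
Visit 3 → queue [7, 9]
Visit 7 → queue [9]
Visit 9 → queue []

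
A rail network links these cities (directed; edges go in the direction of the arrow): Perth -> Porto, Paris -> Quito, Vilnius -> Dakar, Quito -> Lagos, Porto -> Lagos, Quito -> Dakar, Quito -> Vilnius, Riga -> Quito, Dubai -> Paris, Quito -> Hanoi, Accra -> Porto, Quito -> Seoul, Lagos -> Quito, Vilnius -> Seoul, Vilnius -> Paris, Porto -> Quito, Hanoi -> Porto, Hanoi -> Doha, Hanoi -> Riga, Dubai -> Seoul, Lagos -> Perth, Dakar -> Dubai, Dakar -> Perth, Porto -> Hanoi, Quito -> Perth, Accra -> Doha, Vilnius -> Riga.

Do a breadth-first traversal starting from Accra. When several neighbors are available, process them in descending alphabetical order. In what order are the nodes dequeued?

Accra → Porto → Doha → Quito → Lagos → Hanoi → Vilnius → Seoul → Perth → Dakar → Riga → Paris → Dubai

Visit Accra; enqueue Porto, Doha → queue [Porto, Doha]
Visit Porto; enqueue Quito, Lagos, Hanoi → queue [Doha, Quito, Lagos, Hanoi]
Visit Doha → queue [Quito, Lagos, Hanoi]
Visit Quito; enqueue Vilnius, Seoul, Perth, Dakar → queue [Lagos, Hanoi, Vilnius, Seoul, Perth, Dakar]
Visit Lagos → queue [Hanoi, Vilnius, Seoul, Perth, Dakar]
Visit Hanoi; enqueue Riga → queue [Vilnius, Seoul, Perth, Dakar, Riga]
Visit Vilnius; enqueue Paris → queue [Seoul, Perth, Dakar, Riga, Paris]
Visit Seoul → queue [Perth, Dakar, Riga, Paris]
Visit Perth → queue [Dakar, Riga, Paris]
Visit Dakar; enqueue Dubai → queue [Riga, Paris, Dubai]
Visit Riga → queue [Paris, Dubai]
Visit Paris → queue [Dubai]
Visit Dubai → queue []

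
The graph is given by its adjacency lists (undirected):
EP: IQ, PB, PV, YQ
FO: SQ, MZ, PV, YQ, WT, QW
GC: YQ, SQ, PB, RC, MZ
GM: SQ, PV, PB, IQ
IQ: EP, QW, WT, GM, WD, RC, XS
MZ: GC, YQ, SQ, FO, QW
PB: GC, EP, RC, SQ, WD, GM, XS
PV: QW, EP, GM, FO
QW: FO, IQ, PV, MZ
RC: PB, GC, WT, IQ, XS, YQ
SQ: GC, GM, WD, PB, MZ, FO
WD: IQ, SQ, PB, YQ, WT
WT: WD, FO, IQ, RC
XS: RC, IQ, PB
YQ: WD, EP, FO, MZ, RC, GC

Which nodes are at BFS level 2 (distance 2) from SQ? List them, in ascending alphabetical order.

Level 0: SQ
Level 1: FO, GC, GM, MZ, PB, WD
Level 2: EP, IQ, PV, QW, RC, WT, XS, YQ

EP, IQ, PV, QW, RC, WT, XS, YQ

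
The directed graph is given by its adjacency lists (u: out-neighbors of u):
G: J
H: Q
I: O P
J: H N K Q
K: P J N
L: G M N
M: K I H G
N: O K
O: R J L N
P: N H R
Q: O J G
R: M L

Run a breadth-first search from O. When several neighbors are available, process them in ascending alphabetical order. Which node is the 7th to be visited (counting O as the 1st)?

K

Visit O; enqueue J, L, N, R → queue [J, L, N, R]
Visit J; enqueue H, K, Q → queue [L, N, R, H, K, Q]
Visit L; enqueue G, M → queue [N, R, H, K, Q, G, M]
Visit N → queue [R, H, K, Q, G, M]
Visit R → queue [H, K, Q, G, M]
Visit H → queue [K, Q, G, M]
Visit K; enqueue P → queue [Q, G, M, P]
Visit Q → queue [G, M, P]
Visit G → queue [M, P]
Visit M; enqueue I → queue [P, I]
Visit P → queue [I]
Visit I → queue []

Visit order: O, J, L, N, R, H, K, Q, G, M, P, I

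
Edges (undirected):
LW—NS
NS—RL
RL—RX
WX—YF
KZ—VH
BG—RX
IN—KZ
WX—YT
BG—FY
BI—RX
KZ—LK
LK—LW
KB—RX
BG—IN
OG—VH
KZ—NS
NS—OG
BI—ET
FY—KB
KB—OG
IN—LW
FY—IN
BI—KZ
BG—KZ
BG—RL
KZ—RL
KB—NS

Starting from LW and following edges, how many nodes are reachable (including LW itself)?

BFS from LW visits: LW, IN, LK, NS, BG, FY, KZ, KB, OG, RL, RX, BI, VH, ET
Reachable nodes: 14 of 17 total.

14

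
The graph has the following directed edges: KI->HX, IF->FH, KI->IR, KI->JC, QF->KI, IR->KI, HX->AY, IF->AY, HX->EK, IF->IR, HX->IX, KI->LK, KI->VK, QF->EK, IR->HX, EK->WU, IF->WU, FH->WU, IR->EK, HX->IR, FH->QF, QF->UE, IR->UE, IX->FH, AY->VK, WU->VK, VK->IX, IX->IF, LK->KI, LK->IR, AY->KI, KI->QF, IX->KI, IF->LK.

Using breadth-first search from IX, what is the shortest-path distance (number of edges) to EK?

3

Level 0: IX
Level 1: FH, IF, KI
Level 2: AY, HX, IR, JC, LK, QF, VK, WU
Level 3: EK, UE
EK first appears at level 3.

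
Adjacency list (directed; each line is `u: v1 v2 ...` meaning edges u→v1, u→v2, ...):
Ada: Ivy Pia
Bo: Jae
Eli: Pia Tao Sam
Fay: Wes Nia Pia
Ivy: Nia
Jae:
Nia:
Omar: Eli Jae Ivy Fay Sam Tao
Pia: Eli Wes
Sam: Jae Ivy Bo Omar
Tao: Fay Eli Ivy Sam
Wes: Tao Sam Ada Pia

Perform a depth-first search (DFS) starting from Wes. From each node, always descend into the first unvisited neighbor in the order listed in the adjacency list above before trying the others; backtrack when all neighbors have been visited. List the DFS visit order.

Visit Wes
Wes → Tao
Tao → Fay
Fay → Nia
Fay → Pia
Pia → Eli
Eli → Sam
Sam → Jae
Sam → Ivy
Sam → Bo
Sam → Omar
Wes → Ada

Wes Tao Fay Nia Pia Eli Sam Jae Ivy Bo Omar Ada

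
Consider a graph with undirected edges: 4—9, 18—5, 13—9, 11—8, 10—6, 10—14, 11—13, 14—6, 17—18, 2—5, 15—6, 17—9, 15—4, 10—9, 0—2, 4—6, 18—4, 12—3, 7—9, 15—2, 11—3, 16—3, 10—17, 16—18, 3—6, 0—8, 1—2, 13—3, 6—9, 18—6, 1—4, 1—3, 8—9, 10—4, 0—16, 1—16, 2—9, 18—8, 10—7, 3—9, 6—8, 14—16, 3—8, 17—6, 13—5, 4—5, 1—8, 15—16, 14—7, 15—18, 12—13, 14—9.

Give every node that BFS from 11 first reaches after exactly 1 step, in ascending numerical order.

3, 8, 13

Level 0: 11
Level 1: 3, 8, 13
Level 2: 0, 1, 5, 6, 9, 12, 16, 18
Level 3: 2, 4, 7, 10, 14, 15, 17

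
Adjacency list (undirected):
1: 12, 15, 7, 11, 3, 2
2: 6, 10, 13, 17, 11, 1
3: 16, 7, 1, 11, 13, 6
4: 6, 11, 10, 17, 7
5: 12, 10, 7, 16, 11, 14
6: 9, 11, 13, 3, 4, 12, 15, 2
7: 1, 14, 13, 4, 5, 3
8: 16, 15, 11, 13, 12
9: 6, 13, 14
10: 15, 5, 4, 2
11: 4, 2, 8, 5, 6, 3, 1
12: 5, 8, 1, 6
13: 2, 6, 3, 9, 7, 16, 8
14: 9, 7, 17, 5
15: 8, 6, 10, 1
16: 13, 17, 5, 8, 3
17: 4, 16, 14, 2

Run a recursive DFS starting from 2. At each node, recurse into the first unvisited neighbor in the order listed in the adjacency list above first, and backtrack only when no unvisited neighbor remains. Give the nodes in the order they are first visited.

2 -> 6 -> 9 -> 13 -> 3 -> 16 -> 17 -> 4 -> 11 -> 8 -> 15 -> 10 -> 5 -> 12 -> 1 -> 7 -> 14

Visit 2
2 → 6
6 → 9
9 → 13
13 → 3
3 → 16
16 → 17
17 → 4
4 → 11
11 → 8
8 → 15
15 → 10
10 → 5
5 → 12
12 → 1
1 → 7
7 → 14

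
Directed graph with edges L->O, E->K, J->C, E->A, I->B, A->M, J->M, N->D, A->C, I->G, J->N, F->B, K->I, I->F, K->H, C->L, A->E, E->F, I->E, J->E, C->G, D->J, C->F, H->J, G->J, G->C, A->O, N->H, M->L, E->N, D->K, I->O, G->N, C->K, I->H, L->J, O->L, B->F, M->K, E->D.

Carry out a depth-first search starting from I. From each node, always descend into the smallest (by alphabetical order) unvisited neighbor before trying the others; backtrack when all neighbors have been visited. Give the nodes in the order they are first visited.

I → B → F → E → A → C → G → J → M → K → H → L → O → N → D

Visit I
I → B
B → F
I → E
E → A
A → C
C → G
G → J
J → M
M → K
K → H
M → L
L → O
J → N
N → D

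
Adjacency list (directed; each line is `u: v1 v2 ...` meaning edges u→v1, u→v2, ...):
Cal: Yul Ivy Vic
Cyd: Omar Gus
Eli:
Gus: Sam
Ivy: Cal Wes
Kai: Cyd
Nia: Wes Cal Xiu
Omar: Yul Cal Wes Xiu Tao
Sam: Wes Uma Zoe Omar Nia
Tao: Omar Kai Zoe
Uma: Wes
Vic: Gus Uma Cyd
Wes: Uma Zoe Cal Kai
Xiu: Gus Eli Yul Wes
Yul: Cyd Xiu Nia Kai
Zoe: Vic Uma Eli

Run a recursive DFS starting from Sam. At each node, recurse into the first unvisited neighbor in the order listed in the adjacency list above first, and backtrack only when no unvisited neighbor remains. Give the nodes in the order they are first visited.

Visit Sam
Sam → Wes
Wes → Uma
Wes → Zoe
Zoe → Vic
Vic → Gus
Vic → Cyd
Cyd → Omar
Omar → Yul
Yul → Xiu
Xiu → Eli
Yul → Nia
Nia → Cal
Cal → Ivy
Yul → Kai
Omar → Tao

Sam -> Wes -> Uma -> Zoe -> Vic -> Gus -> Cyd -> Omar -> Yul -> Xiu -> Eli -> Nia -> Cal -> Ivy -> Kai -> Tao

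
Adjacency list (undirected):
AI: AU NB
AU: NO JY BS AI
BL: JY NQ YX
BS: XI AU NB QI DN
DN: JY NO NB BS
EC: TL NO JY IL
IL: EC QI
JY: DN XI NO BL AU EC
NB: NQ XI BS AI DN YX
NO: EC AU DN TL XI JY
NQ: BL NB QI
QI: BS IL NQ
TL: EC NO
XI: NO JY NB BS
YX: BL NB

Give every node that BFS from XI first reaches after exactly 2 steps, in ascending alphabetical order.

AI, AU, BL, DN, EC, NQ, QI, TL, YX

Level 0: XI
Level 1: BS, JY, NB, NO
Level 2: AI, AU, BL, DN, EC, NQ, QI, TL, YX
Level 3: IL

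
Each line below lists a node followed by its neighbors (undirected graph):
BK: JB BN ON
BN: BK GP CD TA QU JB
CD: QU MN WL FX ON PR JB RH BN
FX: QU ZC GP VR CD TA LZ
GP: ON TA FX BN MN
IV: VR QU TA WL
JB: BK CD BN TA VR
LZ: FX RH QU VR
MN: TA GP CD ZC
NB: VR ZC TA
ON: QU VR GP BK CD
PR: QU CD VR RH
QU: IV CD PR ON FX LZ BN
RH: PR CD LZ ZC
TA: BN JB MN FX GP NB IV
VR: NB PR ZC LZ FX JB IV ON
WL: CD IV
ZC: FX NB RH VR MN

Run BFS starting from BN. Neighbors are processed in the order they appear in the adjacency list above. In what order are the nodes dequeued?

BN, BK, GP, CD, TA, QU, JB, ON, FX, MN, WL, PR, RH, NB, IV, LZ, VR, ZC

Visit BN; enqueue BK, GP, CD, TA, QU, JB → queue [BK, GP, CD, TA, QU, JB]
Visit BK; enqueue ON → queue [GP, CD, TA, QU, JB, ON]
Visit GP; enqueue FX, MN → queue [CD, TA, QU, JB, ON, FX, MN]
Visit CD; enqueue WL, PR, RH → queue [TA, QU, JB, ON, FX, MN, WL, PR, RH]
Visit TA; enqueue NB, IV → queue [QU, JB, ON, FX, MN, WL, PR, RH, NB, IV]
Visit QU; enqueue LZ → queue [JB, ON, FX, MN, WL, PR, RH, NB, IV, LZ]
Visit JB; enqueue VR → queue [ON, FX, MN, WL, PR, RH, NB, IV, LZ, VR]
Visit ON → queue [FX, MN, WL, PR, RH, NB, IV, LZ, VR]
Visit FX; enqueue ZC → queue [MN, WL, PR, RH, NB, IV, LZ, VR, ZC]
Visit MN → queue [WL, PR, RH, NB, IV, LZ, VR, ZC]
Visit WL → queue [PR, RH, NB, IV, LZ, VR, ZC]
Visit PR → queue [RH, NB, IV, LZ, VR, ZC]
Visit RH → queue [NB, IV, LZ, VR, ZC]
Visit NB → queue [IV, LZ, VR, ZC]
Visit IV → queue [LZ, VR, ZC]
Visit LZ → queue [VR, ZC]
Visit VR → queue [ZC]
Visit ZC → queue []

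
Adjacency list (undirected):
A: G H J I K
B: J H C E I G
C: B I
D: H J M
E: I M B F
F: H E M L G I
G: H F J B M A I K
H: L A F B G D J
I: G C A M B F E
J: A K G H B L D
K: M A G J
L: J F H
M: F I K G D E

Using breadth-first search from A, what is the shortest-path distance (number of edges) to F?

Level 0: A
Level 1: G, H, I, J, K
Level 2: B, C, D, E, F, L, M
F first appears at level 2.

2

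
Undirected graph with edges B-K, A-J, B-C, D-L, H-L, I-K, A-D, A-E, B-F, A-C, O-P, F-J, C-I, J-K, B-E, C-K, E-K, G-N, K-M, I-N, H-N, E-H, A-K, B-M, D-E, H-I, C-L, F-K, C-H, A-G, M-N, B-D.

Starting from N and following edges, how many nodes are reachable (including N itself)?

14

BFS from N visits: N, G, H, I, M, A, C, E, L, K, B, D, J, F
Reachable nodes: 14 of 16 total.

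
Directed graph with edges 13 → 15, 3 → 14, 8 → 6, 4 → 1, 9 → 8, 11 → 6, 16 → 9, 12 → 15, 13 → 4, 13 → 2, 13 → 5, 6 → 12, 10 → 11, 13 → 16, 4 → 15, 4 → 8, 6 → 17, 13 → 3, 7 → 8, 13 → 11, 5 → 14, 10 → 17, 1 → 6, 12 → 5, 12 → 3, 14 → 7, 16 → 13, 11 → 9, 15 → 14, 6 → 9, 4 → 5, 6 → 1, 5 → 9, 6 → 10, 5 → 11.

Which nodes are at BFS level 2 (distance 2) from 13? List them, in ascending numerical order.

1, 6, 8, 9, 14

Level 0: 13
Level 1: 2, 3, 4, 5, 11, 15, 16
Level 2: 1, 6, 8, 9, 14
Level 3: 7, 10, 12, 17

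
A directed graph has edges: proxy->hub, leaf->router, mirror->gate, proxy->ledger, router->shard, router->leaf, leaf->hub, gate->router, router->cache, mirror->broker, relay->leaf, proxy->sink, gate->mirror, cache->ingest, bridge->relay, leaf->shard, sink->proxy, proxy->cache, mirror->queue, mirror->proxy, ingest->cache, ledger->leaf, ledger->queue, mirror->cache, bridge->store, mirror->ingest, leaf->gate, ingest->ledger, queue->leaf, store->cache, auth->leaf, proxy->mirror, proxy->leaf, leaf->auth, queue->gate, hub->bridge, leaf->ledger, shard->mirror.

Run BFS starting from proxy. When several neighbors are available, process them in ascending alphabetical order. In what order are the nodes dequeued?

proxy, cache, hub, leaf, ledger, mirror, sink, ingest, bridge, auth, gate, router, shard, queue, broker, relay, store

Visit proxy; enqueue cache, hub, leaf, ledger, mirror, sink → queue [cache, hub, leaf, ledger, mirror, sink]
Visit cache; enqueue ingest → queue [hub, leaf, ledger, mirror, sink, ingest]
Visit hub; enqueue bridge → queue [leaf, ledger, mirror, sink, ingest, bridge]
Visit leaf; enqueue auth, gate, router, shard → queue [ledger, mirror, sink, ingest, bridge, auth, gate, router, shard]
Visit ledger; enqueue queue → queue [mirror, sink, ingest, bridge, auth, gate, router, shard, queue]
Visit mirror; enqueue broker → queue [sink, ingest, bridge, auth, gate, router, shard, queue, broker]
Visit sink → queue [ingest, bridge, auth, gate, router, shard, queue, broker]
Visit ingest → queue [bridge, auth, gate, router, shard, queue, broker]
Visit bridge; enqueue relay, store → queue [auth, gate, router, shard, queue, broker, relay, store]
Visit auth → queue [gate, router, shard, queue, broker, relay, store]
Visit gate → queue [router, shard, queue, broker, relay, store]
Visit router → queue [shard, queue, broker, relay, store]
Visit shard → queue [queue, broker, relay, store]
Visit queue → queue [broker, relay, store]
Visit broker → queue [relay, store]
Visit relay → queue [store]
Visit store → queue []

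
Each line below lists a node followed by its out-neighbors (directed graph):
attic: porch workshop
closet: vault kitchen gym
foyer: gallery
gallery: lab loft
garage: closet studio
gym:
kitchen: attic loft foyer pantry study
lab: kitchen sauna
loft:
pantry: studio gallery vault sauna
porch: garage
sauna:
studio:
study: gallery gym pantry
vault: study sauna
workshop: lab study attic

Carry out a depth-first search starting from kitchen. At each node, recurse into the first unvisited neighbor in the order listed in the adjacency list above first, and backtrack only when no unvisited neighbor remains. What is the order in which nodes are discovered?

Visit kitchen
kitchen → attic
attic → porch
porch → garage
garage → closet
closet → vault
vault → study
study → gallery
gallery → lab
lab → sauna
gallery → loft
study → gym
study → pantry
pantry → studio
attic → workshop
kitchen → foyer

kitchen, attic, porch, garage, closet, vault, study, gallery, lab, sauna, loft, gym, pantry, studio, workshop, foyer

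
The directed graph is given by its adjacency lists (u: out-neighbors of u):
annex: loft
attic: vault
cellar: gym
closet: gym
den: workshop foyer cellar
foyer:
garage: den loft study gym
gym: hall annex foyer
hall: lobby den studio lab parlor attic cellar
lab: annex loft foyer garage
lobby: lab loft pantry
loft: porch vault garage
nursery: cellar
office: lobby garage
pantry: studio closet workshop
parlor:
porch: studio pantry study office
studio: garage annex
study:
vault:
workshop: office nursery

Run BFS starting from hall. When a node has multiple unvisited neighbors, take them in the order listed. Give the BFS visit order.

hall -> lobby -> den -> studio -> lab -> parlor -> attic -> cellar -> loft -> pantry -> workshop -> foyer -> garage -> annex -> vault -> gym -> porch -> closet -> office -> nursery -> study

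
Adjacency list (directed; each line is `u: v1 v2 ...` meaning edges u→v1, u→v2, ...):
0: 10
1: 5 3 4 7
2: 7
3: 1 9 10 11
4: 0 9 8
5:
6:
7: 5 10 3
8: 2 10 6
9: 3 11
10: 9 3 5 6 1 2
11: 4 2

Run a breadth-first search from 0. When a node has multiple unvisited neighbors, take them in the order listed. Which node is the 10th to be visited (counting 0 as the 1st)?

4

Visit 0; enqueue 10 → queue [10]
Visit 10; enqueue 9, 3, 5, 6, 1, 2 → queue [9, 3, 5, 6, 1, 2]
Visit 9; enqueue 11 → queue [3, 5, 6, 1, 2, 11]
Visit 3 → queue [5, 6, 1, 2, 11]
Visit 5 → queue [6, 1, 2, 11]
Visit 6 → queue [1, 2, 11]
Visit 1; enqueue 4, 7 → queue [2, 11, 4, 7]
Visit 2 → queue [11, 4, 7]
Visit 11 → queue [4, 7]
Visit 4; enqueue 8 → queue [7, 8]
Visit 7 → queue [8]
Visit 8 → queue []

Visit order: 0, 10, 9, 3, 5, 6, 1, 2, 11, 4, 7, 8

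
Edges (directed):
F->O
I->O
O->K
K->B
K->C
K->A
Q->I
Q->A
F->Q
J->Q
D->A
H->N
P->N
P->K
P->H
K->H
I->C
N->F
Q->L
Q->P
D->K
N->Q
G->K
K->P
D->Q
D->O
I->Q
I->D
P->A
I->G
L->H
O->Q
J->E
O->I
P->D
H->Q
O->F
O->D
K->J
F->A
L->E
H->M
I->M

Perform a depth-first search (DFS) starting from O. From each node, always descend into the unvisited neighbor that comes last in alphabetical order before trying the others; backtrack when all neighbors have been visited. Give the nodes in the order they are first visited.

Visit O
O → Q
Q → P
P → N
N → F
F → A
P → K
K → J
J → E
K → H
H → M
K → C
K → B
P → D
Q → L
Q → I
I → G

O Q P N F A K J E H M C B D L I G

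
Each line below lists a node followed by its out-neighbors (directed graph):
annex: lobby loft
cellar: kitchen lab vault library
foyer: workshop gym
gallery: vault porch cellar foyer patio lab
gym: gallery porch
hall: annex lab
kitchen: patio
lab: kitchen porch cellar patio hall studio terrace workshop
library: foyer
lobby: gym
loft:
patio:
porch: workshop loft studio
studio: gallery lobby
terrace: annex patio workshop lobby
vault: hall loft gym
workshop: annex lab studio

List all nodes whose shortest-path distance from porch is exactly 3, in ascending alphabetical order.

cellar, foyer, gym, hall, kitchen, patio, terrace, vault

Level 0: porch
Level 1: loft, studio, workshop
Level 2: annex, gallery, lab, lobby
Level 3: cellar, foyer, gym, hall, kitchen, patio, terrace, vault
Level 4: library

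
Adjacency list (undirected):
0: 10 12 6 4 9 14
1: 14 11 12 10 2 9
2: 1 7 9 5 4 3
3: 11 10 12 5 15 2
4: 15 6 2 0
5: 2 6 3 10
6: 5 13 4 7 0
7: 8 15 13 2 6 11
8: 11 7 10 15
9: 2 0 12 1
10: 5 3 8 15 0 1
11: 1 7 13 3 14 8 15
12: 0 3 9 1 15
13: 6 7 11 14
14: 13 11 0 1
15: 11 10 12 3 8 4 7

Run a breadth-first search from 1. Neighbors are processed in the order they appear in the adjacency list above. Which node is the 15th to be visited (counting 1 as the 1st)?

Visit 1; enqueue 14, 11, 12, 10, 2, 9 → queue [14, 11, 12, 10, 2, 9]
Visit 14; enqueue 13, 0 → queue [11, 12, 10, 2, 9, 13, 0]
Visit 11; enqueue 7, 3, 8, 15 → queue [12, 10, 2, 9, 13, 0, 7, 3, 8, 15]
Visit 12 → queue [10, 2, 9, 13, 0, 7, 3, 8, 15]
Visit 10; enqueue 5 → queue [2, 9, 13, 0, 7, 3, 8, 15, 5]
Visit 2; enqueue 4 → queue [9, 13, 0, 7, 3, 8, 15, 5, 4]
Visit 9 → queue [13, 0, 7, 3, 8, 15, 5, 4]
Visit 13; enqueue 6 → queue [0, 7, 3, 8, 15, 5, 4, 6]
Visit 0 → queue [7, 3, 8, 15, 5, 4, 6]
Visit 7 → queue [3, 8, 15, 5, 4, 6]
Visit 3 → queue [8, 15, 5, 4, 6]
Visit 8 → queue [15, 5, 4, 6]
Visit 15 → queue [5, 4, 6]
Visit 5 → queue [4, 6]
Visit 4 → queue [6]
Visit 6 → queue []

Visit order: 1, 14, 11, 12, 10, 2, 9, 13, 0, 7, 3, 8, 15, 5, 4, 6

4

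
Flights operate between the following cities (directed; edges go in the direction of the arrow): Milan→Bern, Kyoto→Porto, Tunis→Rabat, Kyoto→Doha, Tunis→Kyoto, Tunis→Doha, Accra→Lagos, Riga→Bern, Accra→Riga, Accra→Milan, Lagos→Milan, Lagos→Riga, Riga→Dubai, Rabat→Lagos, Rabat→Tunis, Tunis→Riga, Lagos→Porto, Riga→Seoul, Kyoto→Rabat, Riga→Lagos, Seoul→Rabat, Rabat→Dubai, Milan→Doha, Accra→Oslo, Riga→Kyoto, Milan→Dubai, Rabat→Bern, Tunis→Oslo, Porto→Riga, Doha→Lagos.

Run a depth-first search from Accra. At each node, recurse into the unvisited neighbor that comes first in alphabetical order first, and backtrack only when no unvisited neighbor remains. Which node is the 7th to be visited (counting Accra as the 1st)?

Visit Accra
Accra → Lagos
Lagos → Milan
Milan → Bern
Milan → Doha
Milan → Dubai
Lagos → Porto
Porto → Riga
Riga → Kyoto
Kyoto → Rabat
Rabat → Tunis
Tunis → Oslo
Riga → Seoul

Visit order: Accra, Lagos, Milan, Bern, Doha, Dubai, Porto, Riga, Kyoto, Rabat, Tunis, Oslo, Seoul

Porto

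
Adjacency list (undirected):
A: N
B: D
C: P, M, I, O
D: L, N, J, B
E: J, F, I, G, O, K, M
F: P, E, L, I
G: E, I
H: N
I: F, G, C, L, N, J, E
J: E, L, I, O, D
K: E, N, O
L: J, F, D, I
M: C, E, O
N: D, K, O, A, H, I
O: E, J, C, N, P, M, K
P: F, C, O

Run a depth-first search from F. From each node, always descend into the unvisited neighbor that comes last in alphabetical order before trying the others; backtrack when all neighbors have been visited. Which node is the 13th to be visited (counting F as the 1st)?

B

Visit F
F → P
P → O
O → N
N → K
K → E
E → M
M → C
C → I
I → L
L → J
J → D
D → B
I → G
N → H
N → A

Visit order: F, P, O, N, K, E, M, C, I, L, J, D, B, G, H, A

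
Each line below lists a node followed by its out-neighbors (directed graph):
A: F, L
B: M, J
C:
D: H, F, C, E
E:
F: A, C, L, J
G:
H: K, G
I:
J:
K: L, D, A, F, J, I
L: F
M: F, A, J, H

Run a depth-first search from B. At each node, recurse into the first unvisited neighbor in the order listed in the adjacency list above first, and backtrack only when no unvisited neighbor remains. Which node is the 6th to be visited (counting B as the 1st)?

Visit B
B → M
M → F
F → A
A → L
F → C
F → J
M → H
H → K
K → D
D → E
K → I
H → G

Visit order: B, M, F, A, L, C, J, H, K, D, E, I, G

C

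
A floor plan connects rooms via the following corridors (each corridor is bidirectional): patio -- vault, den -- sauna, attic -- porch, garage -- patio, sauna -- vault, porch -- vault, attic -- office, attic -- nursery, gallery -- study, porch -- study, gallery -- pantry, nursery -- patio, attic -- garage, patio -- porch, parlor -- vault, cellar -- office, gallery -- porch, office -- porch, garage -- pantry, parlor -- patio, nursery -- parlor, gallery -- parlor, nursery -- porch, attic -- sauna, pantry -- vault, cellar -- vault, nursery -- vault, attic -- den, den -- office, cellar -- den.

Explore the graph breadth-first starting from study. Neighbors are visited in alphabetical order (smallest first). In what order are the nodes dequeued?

Visit study; enqueue gallery, porch → queue [gallery, porch]
Visit gallery; enqueue pantry, parlor → queue [porch, pantry, parlor]
Visit porch; enqueue attic, nursery, office, patio, vault → queue [pantry, parlor, attic, nursery, office, patio, vault]
Visit pantry; enqueue garage → queue [parlor, attic, nursery, office, patio, vault, garage]
Visit parlor → queue [attic, nursery, office, patio, vault, garage]
Visit attic; enqueue den, sauna → queue [nursery, office, patio, vault, garage, den, sauna]
Visit nursery → queue [office, patio, vault, garage, den, sauna]
Visit office; enqueue cellar → queue [patio, vault, garage, den, sauna, cellar]
Visit patio → queue [vault, garage, den, sauna, cellar]
Visit vault → queue [garage, den, sauna, cellar]
Visit garage → queue [den, sauna, cellar]
Visit den → queue [sauna, cellar]
Visit sauna → queue [cellar]
Visit cellar → queue []

study, gallery, porch, pantry, parlor, attic, nursery, office, patio, vault, garage, den, sauna, cellar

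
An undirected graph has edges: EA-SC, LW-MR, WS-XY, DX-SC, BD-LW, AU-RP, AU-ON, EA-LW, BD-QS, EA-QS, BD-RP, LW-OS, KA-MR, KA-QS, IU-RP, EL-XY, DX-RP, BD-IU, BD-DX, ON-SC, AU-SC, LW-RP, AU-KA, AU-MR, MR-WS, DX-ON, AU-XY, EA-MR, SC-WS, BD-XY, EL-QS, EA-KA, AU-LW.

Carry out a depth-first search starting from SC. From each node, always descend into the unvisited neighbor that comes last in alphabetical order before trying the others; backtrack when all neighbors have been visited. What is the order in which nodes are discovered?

SC WS XY EL QS KA MR LW RP IU BD DX ON AU OS EA

Visit SC
SC → WS
WS → XY
XY → EL
EL → QS
QS → KA
KA → MR
MR → LW
LW → RP
RP → IU
IU → BD
BD → DX
DX → ON
ON → AU
LW → OS
LW → EA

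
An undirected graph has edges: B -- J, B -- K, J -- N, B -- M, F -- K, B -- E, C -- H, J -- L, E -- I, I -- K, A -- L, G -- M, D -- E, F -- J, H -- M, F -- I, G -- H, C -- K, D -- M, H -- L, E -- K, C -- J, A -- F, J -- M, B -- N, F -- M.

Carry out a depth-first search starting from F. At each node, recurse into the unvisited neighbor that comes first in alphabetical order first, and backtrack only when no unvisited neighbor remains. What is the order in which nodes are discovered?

F → A → L → H → C → J → B → E → D → M → G → I → K → N

Visit F
F → A
A → L
L → H
H → C
C → J
J → B
B → E
E → D
D → M
M → G
E → I
I → K
B → N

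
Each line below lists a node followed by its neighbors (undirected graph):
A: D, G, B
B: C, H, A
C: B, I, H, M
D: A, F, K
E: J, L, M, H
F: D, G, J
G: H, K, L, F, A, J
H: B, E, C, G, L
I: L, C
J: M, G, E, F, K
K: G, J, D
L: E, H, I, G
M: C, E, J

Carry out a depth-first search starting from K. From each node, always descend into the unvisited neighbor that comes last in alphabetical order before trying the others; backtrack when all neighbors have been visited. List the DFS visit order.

K → J → M → E → L → I → C → H → G → F → D → A → B

Visit K
K → J
J → M
M → E
E → L
L → I
I → C
C → H
H → G
G → F
F → D
D → A
A → B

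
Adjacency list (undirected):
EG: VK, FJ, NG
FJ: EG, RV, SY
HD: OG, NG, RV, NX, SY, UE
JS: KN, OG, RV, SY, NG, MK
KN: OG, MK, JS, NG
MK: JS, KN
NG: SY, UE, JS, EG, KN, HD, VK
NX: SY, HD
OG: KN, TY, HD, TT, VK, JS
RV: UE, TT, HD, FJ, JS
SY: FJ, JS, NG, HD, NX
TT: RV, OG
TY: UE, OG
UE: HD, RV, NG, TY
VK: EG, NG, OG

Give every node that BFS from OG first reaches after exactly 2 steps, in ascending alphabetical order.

EG, MK, NG, NX, RV, SY, UE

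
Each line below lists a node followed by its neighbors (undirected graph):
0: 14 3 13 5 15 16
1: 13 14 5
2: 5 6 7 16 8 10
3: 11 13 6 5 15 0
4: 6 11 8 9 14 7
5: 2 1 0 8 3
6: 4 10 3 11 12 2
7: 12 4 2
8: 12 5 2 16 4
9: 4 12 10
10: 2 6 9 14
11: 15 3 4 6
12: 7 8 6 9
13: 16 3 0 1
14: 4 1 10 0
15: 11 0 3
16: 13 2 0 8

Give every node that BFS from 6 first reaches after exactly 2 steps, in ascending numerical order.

Level 0: 6
Level 1: 2, 3, 4, 10, 11, 12
Level 2: 0, 5, 7, 8, 9, 13, 14, 15, 16
Level 3: 1

0, 5, 7, 8, 9, 13, 14, 15, 16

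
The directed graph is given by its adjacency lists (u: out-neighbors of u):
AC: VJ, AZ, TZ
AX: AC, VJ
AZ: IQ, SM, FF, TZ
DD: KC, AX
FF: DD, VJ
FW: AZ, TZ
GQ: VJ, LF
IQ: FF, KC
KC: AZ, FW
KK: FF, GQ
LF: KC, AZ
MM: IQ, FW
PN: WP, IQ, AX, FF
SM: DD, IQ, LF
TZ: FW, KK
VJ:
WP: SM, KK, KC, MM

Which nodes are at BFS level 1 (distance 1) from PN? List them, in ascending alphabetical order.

Level 0: PN
Level 1: AX, FF, IQ, WP
Level 2: AC, DD, KC, KK, MM, SM, VJ
Level 3: AZ, FW, GQ, LF, TZ

AX, FF, IQ, WP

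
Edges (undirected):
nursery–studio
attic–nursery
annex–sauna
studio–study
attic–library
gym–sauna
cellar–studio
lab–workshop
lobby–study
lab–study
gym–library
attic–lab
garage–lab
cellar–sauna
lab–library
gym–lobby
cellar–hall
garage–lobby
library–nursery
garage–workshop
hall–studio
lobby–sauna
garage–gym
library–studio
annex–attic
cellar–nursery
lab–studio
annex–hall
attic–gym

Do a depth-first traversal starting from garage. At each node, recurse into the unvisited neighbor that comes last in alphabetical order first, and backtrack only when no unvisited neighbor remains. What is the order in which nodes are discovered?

Visit garage
garage → workshop
workshop → lab
lab → study
study → studio
studio → nursery
nursery → library
library → gym
gym → sauna
sauna → lobby
sauna → cellar
cellar → hall
hall → annex
annex → attic

garage -> workshop -> lab -> study -> studio -> nursery -> library -> gym -> sauna -> lobby -> cellar -> hall -> annex -> attic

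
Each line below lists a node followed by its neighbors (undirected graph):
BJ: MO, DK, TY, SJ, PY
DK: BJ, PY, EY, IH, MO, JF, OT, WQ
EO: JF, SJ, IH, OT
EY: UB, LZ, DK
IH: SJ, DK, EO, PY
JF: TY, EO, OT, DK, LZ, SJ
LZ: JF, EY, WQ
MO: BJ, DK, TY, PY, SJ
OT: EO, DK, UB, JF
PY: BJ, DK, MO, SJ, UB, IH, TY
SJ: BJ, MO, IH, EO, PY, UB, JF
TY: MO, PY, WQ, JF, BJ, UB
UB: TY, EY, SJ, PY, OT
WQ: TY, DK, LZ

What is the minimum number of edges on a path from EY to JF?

Level 0: EY
Level 1: DK, LZ, UB
Level 2: BJ, IH, JF, MO, OT, PY, SJ, TY, WQ
Level 3: EO
JF first appears at level 2.

2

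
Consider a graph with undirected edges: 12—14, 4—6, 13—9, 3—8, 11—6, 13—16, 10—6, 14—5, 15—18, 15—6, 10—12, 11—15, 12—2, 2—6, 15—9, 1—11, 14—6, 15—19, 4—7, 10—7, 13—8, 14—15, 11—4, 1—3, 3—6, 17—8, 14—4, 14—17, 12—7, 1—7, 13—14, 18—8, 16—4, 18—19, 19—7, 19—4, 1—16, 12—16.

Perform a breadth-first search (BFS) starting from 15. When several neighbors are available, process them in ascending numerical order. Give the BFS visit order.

Visit 15; enqueue 6, 9, 11, 14, 18, 19 → queue [6, 9, 11, 14, 18, 19]
Visit 6; enqueue 2, 3, 4, 10 → queue [9, 11, 14, 18, 19, 2, 3, 4, 10]
Visit 9; enqueue 13 → queue [11, 14, 18, 19, 2, 3, 4, 10, 13]
Visit 11; enqueue 1 → queue [14, 18, 19, 2, 3, 4, 10, 13, 1]
Visit 14; enqueue 5, 12, 17 → queue [18, 19, 2, 3, 4, 10, 13, 1, 5, 12, 17]
Visit 18; enqueue 8 → queue [19, 2, 3, 4, 10, 13, 1, 5, 12, 17, 8]
Visit 19; enqueue 7 → queue [2, 3, 4, 10, 13, 1, 5, 12, 17, 8, 7]
Visit 2 → queue [3, 4, 10, 13, 1, 5, 12, 17, 8, 7]
Visit 3 → queue [4, 10, 13, 1, 5, 12, 17, 8, 7]
Visit 4; enqueue 16 → queue [10, 13, 1, 5, 12, 17, 8, 7, 16]
Visit 10 → queue [13, 1, 5, 12, 17, 8, 7, 16]
Visit 13 → queue [1, 5, 12, 17, 8, 7, 16]
Visit 1 → queue [5, 12, 17, 8, 7, 16]
Visit 5 → queue [12, 17, 8, 7, 16]
Visit 12 → queue [17, 8, 7, 16]
Visit 17 → queue [8, 7, 16]
Visit 8 → queue [7, 16]
Visit 7 → queue [16]
Visit 16 → queue []

15 → 6 → 9 → 11 → 14 → 18 → 19 → 2 → 3 → 4 → 10 → 13 → 1 → 5 → 12 → 17 → 8 → 7 → 16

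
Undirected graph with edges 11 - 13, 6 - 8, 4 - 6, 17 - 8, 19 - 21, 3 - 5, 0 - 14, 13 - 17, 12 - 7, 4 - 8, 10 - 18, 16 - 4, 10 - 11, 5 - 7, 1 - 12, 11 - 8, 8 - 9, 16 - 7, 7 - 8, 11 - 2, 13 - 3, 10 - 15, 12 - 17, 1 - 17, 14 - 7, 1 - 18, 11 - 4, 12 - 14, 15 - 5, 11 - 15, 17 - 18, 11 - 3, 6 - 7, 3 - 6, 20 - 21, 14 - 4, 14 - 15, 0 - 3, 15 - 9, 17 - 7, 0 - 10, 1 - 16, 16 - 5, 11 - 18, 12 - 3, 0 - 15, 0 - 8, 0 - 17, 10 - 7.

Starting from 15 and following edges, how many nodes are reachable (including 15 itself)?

19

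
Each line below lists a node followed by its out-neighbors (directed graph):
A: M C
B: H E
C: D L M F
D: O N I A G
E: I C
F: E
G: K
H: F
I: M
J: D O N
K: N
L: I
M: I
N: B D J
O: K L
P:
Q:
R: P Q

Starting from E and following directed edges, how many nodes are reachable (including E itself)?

BFS from E visits: E, I, C, M, D, L, F, O, N, A, G, K, B, J, H
Reachable nodes: 15 of 18 total.

15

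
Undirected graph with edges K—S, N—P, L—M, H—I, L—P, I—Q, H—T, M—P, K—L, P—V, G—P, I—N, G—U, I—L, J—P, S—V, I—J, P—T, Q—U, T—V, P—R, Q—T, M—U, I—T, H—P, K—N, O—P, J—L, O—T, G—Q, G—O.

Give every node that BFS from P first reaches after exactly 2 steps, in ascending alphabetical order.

Level 0: P
Level 1: G, H, J, L, M, N, O, R, T, V
Level 2: I, K, Q, S, U

I, K, Q, S, U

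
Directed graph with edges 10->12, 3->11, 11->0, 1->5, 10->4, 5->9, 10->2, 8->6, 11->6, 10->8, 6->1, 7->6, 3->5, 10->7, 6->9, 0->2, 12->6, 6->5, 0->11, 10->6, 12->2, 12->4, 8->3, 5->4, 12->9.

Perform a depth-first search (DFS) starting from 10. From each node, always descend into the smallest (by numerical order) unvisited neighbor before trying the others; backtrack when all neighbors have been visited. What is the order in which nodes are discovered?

10, 2, 4, 6, 1, 5, 9, 7, 8, 3, 11, 0, 12

Visit 10
10 → 2
10 → 4
10 → 6
6 → 1
1 → 5
5 → 9
10 → 7
10 → 8
8 → 3
3 → 11
11 → 0
10 → 12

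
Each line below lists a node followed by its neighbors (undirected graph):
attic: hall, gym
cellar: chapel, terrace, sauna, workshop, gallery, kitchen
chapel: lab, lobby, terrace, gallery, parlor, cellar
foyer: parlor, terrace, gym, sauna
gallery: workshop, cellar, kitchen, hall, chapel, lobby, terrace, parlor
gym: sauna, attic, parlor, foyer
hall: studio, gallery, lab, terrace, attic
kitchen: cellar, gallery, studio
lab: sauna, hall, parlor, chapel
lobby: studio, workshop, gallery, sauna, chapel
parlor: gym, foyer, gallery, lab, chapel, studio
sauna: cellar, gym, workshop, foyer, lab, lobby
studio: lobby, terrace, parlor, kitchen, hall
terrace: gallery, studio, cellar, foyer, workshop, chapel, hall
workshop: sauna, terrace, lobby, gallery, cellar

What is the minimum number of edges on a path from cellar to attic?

3

Level 0: cellar
Level 1: chapel, gallery, kitchen, sauna, terrace, workshop
Level 2: foyer, gym, hall, lab, lobby, parlor, studio
Level 3: attic
attic first appears at level 3.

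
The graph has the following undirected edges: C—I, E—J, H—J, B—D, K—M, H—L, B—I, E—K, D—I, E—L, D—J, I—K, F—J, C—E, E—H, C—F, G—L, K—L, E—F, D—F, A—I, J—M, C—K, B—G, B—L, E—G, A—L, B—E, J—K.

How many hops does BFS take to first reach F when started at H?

Level 0: H
Level 1: E, J, L
Level 2: A, B, C, D, F, G, K, M
Level 3: I
F first appears at level 2.

2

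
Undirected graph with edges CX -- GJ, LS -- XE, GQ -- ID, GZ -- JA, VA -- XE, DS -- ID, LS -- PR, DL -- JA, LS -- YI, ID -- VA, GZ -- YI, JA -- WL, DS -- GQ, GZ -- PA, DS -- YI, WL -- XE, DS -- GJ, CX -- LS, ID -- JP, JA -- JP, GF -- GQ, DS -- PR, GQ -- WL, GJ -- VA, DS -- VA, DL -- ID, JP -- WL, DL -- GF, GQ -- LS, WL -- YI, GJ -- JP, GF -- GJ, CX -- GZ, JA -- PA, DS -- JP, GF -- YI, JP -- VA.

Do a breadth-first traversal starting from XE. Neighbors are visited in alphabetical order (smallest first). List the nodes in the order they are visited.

Visit XE; enqueue LS, VA, WL → queue [LS, VA, WL]
Visit LS; enqueue CX, GQ, PR, YI → queue [VA, WL, CX, GQ, PR, YI]
Visit VA; enqueue DS, GJ, ID, JP → queue [WL, CX, GQ, PR, YI, DS, GJ, ID, JP]
Visit WL; enqueue JA → queue [CX, GQ, PR, YI, DS, GJ, ID, JP, JA]
Visit CX; enqueue GZ → queue [GQ, PR, YI, DS, GJ, ID, JP, JA, GZ]
Visit GQ; enqueue GF → queue [PR, YI, DS, GJ, ID, JP, JA, GZ, GF]
Visit PR → queue [YI, DS, GJ, ID, JP, JA, GZ, GF]
Visit YI → queue [DS, GJ, ID, JP, JA, GZ, GF]
Visit DS → queue [GJ, ID, JP, JA, GZ, GF]
Visit GJ → queue [ID, JP, JA, GZ, GF]
Visit ID; enqueue DL → queue [JP, JA, GZ, GF, DL]
Visit JP → queue [JA, GZ, GF, DL]
Visit JA; enqueue PA → queue [GZ, GF, DL, PA]
Visit GZ → queue [GF, DL, PA]
Visit GF → queue [DL, PA]
Visit DL → queue [PA]
Visit PA → queue []

XE LS VA WL CX GQ PR YI DS GJ ID JP JA GZ GF DL PA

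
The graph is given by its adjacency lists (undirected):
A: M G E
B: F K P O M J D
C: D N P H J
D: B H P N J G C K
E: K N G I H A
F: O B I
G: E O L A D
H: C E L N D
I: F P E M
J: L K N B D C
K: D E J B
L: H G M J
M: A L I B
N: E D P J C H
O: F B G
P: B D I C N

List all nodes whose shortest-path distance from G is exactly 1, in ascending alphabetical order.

A, D, E, L, O

Level 0: G
Level 1: A, D, E, L, O
Level 2: B, C, F, H, I, J, K, M, N, P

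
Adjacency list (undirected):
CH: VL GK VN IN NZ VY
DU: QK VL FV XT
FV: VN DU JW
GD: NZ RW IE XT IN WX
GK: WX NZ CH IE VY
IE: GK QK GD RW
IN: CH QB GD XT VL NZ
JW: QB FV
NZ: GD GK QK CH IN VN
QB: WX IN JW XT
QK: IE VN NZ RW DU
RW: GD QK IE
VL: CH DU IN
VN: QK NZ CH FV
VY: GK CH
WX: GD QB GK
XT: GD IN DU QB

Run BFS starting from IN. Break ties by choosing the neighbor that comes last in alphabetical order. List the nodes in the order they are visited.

Visit IN; enqueue XT, VL, QB, NZ, GD, CH → queue [XT, VL, QB, NZ, GD, CH]
Visit XT; enqueue DU → queue [VL, QB, NZ, GD, CH, DU]
Visit VL → queue [QB, NZ, GD, CH, DU]
Visit QB; enqueue WX, JW → queue [NZ, GD, CH, DU, WX, JW]
Visit NZ; enqueue VN, QK, GK → queue [GD, CH, DU, WX, JW, VN, QK, GK]
Visit GD; enqueue RW, IE → queue [CH, DU, WX, JW, VN, QK, GK, RW, IE]
Visit CH; enqueue VY → queue [DU, WX, JW, VN, QK, GK, RW, IE, VY]
Visit DU; enqueue FV → queue [WX, JW, VN, QK, GK, RW, IE, VY, FV]
Visit WX → queue [JW, VN, QK, GK, RW, IE, VY, FV]
Visit JW → queue [VN, QK, GK, RW, IE, VY, FV]
Visit VN → queue [QK, GK, RW, IE, VY, FV]
Visit QK → queue [GK, RW, IE, VY, FV]
Visit GK → queue [RW, IE, VY, FV]
Visit RW → queue [IE, VY, FV]
Visit IE → queue [VY, FV]
Visit VY → queue [FV]
Visit FV → queue []

IN → XT → VL → QB → NZ → GD → CH → DU → WX → JW → VN → QK → GK → RW → IE → VY → FV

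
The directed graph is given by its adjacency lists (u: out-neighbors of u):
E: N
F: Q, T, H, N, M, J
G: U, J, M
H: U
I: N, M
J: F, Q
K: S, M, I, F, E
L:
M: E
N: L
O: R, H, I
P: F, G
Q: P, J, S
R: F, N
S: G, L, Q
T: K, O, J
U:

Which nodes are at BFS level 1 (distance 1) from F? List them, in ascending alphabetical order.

H, J, M, N, Q, T

Level 0: F
Level 1: H, J, M, N, Q, T
Level 2: E, K, L, O, P, S, U
Level 3: G, I, R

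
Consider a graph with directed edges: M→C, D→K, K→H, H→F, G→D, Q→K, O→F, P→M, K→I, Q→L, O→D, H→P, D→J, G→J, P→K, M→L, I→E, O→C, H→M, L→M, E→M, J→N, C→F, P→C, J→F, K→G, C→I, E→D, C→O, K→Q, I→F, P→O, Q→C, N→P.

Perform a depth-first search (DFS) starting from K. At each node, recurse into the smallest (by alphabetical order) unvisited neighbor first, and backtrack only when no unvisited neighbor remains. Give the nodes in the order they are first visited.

Visit K
K → G
G → D
D → J
J → F
J → N
N → P
P → C
C → I
I → E
E → M
M → L
C → O
K → H
K → Q

K → G → D → J → F → N → P → C → I → E → M → L → O → H → Q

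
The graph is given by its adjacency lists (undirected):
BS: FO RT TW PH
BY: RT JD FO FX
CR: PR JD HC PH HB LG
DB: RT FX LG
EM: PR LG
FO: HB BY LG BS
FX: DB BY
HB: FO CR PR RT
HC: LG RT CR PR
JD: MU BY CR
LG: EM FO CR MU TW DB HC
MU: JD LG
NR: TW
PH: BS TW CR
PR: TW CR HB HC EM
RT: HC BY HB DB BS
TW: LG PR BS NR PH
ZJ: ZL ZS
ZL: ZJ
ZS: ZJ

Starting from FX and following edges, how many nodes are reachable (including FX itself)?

17

BFS from FX visits: FX, DB, BY, RT, LG, JD, FO, HC, HB, BS, EM, CR, MU, TW, PR, PH, NR
Reachable nodes: 17 of 20 total.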